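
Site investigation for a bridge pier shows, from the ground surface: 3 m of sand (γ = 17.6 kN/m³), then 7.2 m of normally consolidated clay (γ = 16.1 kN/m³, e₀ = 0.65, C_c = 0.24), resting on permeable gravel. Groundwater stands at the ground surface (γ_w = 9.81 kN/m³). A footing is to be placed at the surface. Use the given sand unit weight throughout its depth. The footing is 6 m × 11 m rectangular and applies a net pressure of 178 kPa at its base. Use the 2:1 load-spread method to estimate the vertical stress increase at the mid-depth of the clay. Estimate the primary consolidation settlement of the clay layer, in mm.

S_c ≈ 348 mm

Mid-depth of clay below the ground surface: z = 3 + 7.2/2 = 6.6 m.
Total vertical stress at mid-clay: σ_v = 17.6×3 + 16.1×3.6 = 110.76 kPa.
Pore pressure: u = 9.81×(6.6 − 0) = 64.746 kPa.
Initial effective stress: σ'_0 = σ_v − u = 110.76 − 64.746 = 46.014 kPa.
Stress increase at mid-clay by the 2:1 spreading method:
Δσ = qBL/((B+z)(L+z)) = 178×6×11/((6+6.6)(11+6.6)) = 52.976 kPa
Final effective stress: σ'_f = σ'_0 + Δσ = 46.014 + 52.976 = 98.99 kPa.
Normally consolidated clay, so the full stress increment lies on the virgin compression line:
S_c = C_c·H/(1+e₀)·log₁₀(σ'_f/σ'_0) = 0.24×7.2/(1+0.65)×log₁₀(98.99/46.014)
    = 1.0473 × 0.3327 = 0.3484 m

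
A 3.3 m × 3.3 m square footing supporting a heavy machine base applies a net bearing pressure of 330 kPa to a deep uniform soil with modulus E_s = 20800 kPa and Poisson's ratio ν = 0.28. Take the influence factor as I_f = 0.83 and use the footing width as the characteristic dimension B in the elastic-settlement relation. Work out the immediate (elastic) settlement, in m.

S_e ≈ 0.04 m

Immediate (elastic) settlement: S_e = q·B·(1−ν²)/E_s · I_f.
S_e = 330 × 3.3 × (1 − 0.28²) / 20800 × 0.83
    = 330 × 3.3 × 0.9216 / 20800 × 0.83
    = 0.04005 m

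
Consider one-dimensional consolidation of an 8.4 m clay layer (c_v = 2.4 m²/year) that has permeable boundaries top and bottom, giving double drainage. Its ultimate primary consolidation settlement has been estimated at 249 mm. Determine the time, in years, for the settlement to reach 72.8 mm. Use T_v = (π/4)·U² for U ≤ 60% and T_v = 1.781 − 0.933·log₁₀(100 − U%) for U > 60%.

t ≈ 0.493 years

Drainage path length: H_d = H/2 = 4.2 m (double drainage).
U = S(t)/S_ult = 72.8/249 = 0.2924.
U ≤ 60%: T_v = (π/4)·U² = (π/4)×0.29237² = 0.067136.
t = T_v·H_d²/c_v = 0.067136×4.2²/2.4 = 0.4934 years.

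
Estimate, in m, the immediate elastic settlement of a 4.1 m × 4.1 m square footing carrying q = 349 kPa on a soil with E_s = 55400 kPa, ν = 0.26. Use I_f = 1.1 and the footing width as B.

Immediate (elastic) settlement: S_e = q·B·(1−ν²)/E_s · I_f.
S_e = 349 × 4.1 × (1 − 0.26²) / 55400 × 1.1
    = 349 × 4.1 × 0.9324 / 55400 × 1.1
    = 0.02649 m

S_e ≈ 0.0265 m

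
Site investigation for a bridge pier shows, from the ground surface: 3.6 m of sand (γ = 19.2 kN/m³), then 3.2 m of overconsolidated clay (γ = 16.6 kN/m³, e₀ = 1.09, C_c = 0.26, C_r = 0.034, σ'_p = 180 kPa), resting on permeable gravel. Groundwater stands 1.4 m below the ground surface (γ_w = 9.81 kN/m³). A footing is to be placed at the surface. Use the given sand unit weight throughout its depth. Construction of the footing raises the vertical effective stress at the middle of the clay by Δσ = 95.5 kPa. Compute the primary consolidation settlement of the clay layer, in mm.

S_c ≈ 21.9 mm

Mid-depth of clay below the ground surface: z = 3.6 + 3.2/2 = 5.2 m.
Total vertical stress at mid-clay: σ_v = 19.2×3.6 + 16.6×1.6 = 95.68 kPa.
Pore pressure: u = 9.81×(5.2 − 1.4) = 37.278 kPa.
Initial effective stress: σ'_0 = σ_v − u = 95.68 − 37.278 = 58.402 kPa.
Final effective stress: σ'_f = 58.402 + 95.5 = 153.9 kPa.
σ'_f = 153.9 ≤ σ'_p = 180 kPa, so the clay remains overconsolidated and only the recompression index applies:
S_c = C_r·H/(1+e₀)·log₁₀(σ'_f/σ'_0) = 0.034×3.2/2.09×log₁₀(153.9/58.402)
    = 0.052057 × 0.42081 = 0.02191 m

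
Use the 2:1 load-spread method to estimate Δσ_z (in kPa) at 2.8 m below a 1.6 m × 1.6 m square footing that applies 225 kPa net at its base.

By the 2:1 method the load spreads at 1 horizontal : 2 vertical, so at depth z the loaded area has grown by z in each plan dimension:
Δσ = qBL/((B+z)(L+z)) = 225×1.6×1.6/((1.6+2.8)(1.6+2.8)) = 29.752 kPa

Δσ_z ≈ 29.8 kPa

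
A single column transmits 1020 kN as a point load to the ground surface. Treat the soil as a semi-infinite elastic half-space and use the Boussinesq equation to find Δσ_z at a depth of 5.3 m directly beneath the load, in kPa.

Boussinesq vertical stress below a point load on an elastic half-space:
Δσ_z = 3P/(2πz²) · [1 + (r/z)²]^(−5/2)
r/z = 0/5.3 = 0; [1+(r/z)²]^(−5/2) = 1.
Δσ_z = 3×1020/(2π×5.3²) × 1 = 17.338 × 1 = 17.34 kPa

Δσ_z ≈ 17.3 kPa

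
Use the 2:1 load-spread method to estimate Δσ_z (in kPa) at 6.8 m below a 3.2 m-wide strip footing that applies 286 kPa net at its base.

By the 2:1 method the load spreads at 1 horizontal : 2 vertical, so at depth z the loaded area has grown by z in each plan dimension:
Δσ = qB/(B+z) = 286×3.2/(3.2+6.8) = 91.52 kPa

Δσ_z ≈ 91.5 kPa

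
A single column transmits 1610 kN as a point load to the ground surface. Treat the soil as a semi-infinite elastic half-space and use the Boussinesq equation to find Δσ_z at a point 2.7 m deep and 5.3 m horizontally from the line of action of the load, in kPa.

Boussinesq vertical stress below a point load on an elastic half-space:
Δσ_z = 3P/(2πz²) · [1 + (r/z)²]^(−5/2)
r/z = 5.3/2.7 = 1.963; [1+(r/z)²]^(−5/2) = 0.019272.
Δσ_z = 3×1610/(2π×2.7²) × 0.019272 = 105.45 × 0.019272 = 2.032 kPa

Δσ_z ≈ 2.03 kPa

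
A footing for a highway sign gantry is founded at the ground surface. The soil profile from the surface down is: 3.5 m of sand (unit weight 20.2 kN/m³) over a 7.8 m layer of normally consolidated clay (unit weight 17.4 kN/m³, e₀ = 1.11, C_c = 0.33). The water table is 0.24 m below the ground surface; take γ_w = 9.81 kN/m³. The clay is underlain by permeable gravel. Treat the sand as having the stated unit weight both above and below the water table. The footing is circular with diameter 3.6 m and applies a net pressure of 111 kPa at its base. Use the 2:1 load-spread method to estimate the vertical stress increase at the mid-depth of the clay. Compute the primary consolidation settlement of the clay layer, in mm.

Mid-depth of clay below the ground surface: z = 3.5 + 7.8/2 = 7.4 m.
Total vertical stress at mid-clay: σ_v = 20.2×3.5 + 17.4×3.9 = 138.56 kPa.
Pore pressure: u = 9.81×(7.4 − 0.24) = 70.24 kPa.
Initial effective stress: σ'_0 = σ_v − u = 138.56 − 70.24 = 68.32 kPa.
Stress increase at mid-clay by the 2:1 spreading method:
Δσ ≈ qD²/(D+z)² = 111×3.6²/(3.6+7.4)² = 11.889 kPa
Final effective stress: σ'_f = σ'_0 + Δσ = 68.32 + 11.889 = 80.209 kPa.
Normally consolidated clay, so the full stress increment lies on the virgin compression line:
S_c = C_c·H/(1+e₀)·log₁₀(σ'_f/σ'_0) = 0.33×7.8/(1+1.11)×log₁₀(80.209/68.32)
    = 1.2199 × 0.069675 = 0.085 m

S_c ≈ 85 mm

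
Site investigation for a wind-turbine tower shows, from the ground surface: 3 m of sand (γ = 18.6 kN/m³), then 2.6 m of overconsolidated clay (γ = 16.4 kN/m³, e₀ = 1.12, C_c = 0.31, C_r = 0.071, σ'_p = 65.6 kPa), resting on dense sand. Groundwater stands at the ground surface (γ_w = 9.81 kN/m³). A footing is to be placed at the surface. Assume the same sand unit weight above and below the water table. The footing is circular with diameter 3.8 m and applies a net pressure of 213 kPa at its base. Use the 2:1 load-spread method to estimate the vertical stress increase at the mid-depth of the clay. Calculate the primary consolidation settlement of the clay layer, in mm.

S_c ≈ 60.3 mm

Mid-depth of clay below the ground surface: z = 3 + 2.6/2 = 4.3 m.
Total vertical stress at mid-clay: σ_v = 18.6×3 + 16.4×1.3 = 77.12 kPa.
Pore pressure: u = 9.81×(4.3 − 0) = 42.183 kPa.
Initial effective stress: σ'_0 = σ_v − u = 77.12 − 42.183 = 34.937 kPa.
Stress increase at mid-clay by the 2:1 spreading method:
Δσ ≈ qD²/(D+z)² = 213×3.8²/(3.8+4.3)² = 46.879 kPa
Final effective stress: σ'_f = 34.937 + 46.879 = 81.816 kPa.
σ'_f = 81.816 > σ'_p = 65.6 kPa, so the stress path crosses the preconsolidation pressure — recompression up to σ'_p, then virgin compression beyond:
S_c = H/(1+e₀)·[C_r·log₁₀(σ'_p/σ'_0) + C_c·log₁₀(σ'_f/σ'_p)]
    = 2.6/2.12 × [0.071×log₁₀(65.6/34.937) + 0.31×log₁₀(81.816/65.6)]
    = 1.2264 × [0.019427 + 0.02974] = 0.0603 m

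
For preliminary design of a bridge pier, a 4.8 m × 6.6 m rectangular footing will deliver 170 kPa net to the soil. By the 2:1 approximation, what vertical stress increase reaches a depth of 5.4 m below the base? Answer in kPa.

By the 2:1 method the load spreads at 1 horizontal : 2 vertical, so at depth z the loaded area has grown by z in each plan dimension:
Δσ = qBL/((B+z)(L+z)) = 170×4.8×6.6/((4.8+5.4)(6.6+5.4)) = 44 kPa

Δσ_z ≈ 44 kPa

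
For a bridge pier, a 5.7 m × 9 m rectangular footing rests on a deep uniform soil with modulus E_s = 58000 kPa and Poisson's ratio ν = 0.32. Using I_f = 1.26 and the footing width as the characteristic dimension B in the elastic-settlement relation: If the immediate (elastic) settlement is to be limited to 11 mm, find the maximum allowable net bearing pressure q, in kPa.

S_e = q·B·(1−ν²)/E_s · I_f  ⇒  q = S_e·E_s / (B·(1−ν²)·I_f).
q = 0.011 × 58000 / (5.7 × 0.8976 × 1.26) = 98.97 kPa

q ≈ 99 kPa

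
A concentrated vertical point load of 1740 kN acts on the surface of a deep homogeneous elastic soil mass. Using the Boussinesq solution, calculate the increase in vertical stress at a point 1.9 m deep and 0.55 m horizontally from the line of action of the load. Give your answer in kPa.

Boussinesq vertical stress below a point load on an elastic half-space:
Δσ_z = 3P/(2πz²) · [1 + (r/z)²]^(−5/2)
r/z = 0.55/1.9 = 0.28947; [1+(r/z)²]^(−5/2) = 0.81777.
Δσ_z = 3×1740/(2π×1.9²) × 0.81777 = 230.14 × 0.81777 = 188.2 kPa

Δσ_z ≈ 188 kPa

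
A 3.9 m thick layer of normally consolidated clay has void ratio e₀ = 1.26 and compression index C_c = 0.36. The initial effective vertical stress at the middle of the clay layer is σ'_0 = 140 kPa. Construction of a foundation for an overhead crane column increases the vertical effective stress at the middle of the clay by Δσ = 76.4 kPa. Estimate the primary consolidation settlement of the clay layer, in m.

S_c ≈ 0.117 m

Final effective stress: σ'_f = σ'_0 + Δσ = 140 + 76.4 = 216.4 kPa.
Normally consolidated clay, so the full stress increment lies on the virgin compression line:
S_c = C_c·H/(1+e₀)·log₁₀(σ'_f/σ'_0) = 0.36×3.9/(1+1.26)×log₁₀(216.4/140)
    = 0.62124 × 0.18913 = 0.1175 m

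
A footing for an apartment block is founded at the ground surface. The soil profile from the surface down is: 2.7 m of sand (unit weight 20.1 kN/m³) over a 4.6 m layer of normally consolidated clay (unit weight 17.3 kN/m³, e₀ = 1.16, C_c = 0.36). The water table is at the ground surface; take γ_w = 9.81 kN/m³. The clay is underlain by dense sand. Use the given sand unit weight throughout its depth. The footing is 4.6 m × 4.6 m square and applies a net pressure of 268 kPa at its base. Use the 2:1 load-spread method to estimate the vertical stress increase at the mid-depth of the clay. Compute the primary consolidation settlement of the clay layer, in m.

S_c ≈ 0.287 m

Mid-depth of clay below the ground surface: z = 2.7 + 4.6/2 = 5 m.
Total vertical stress at mid-clay: σ_v = 20.1×2.7 + 17.3×2.3 = 94.06 kPa.
Pore pressure: u = 9.81×(5 − 0) = 49.05 kPa.
Initial effective stress: σ'_0 = σ_v − u = 94.06 − 49.05 = 45.01 kPa.
Stress increase at mid-clay by the 2:1 spreading method:
Δσ = qBL/((B+z)(L+z)) = 268×4.6×4.6/((4.6+5)(4.6+5)) = 61.533 kPa
Final effective stress: σ'_f = σ'_0 + Δσ = 45.01 + 61.533 = 106.54 kPa.
Normally consolidated clay, so the full stress increment lies on the virgin compression line:
S_c = C_c·H/(1+e₀)·log₁₀(σ'_f/σ'_0) = 0.36×4.6/(1+1.16)×log₁₀(106.54/45.01)
    = 0.76667 × 0.3742 = 0.2869 m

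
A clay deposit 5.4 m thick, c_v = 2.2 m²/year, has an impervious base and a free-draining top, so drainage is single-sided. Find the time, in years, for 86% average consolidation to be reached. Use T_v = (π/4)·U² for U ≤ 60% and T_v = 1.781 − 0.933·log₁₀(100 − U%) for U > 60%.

Drainage path length: H_d = H = 5.4 m (single drainage).
U > 60%: T_v = 1.781 − 0.933·log₁₀(100 − 86) = 0.71166.
t = T_v·H_d²/c_v = 0.71166×5.4²/2.2 = 9.433 years.

t ≈ 9.43 years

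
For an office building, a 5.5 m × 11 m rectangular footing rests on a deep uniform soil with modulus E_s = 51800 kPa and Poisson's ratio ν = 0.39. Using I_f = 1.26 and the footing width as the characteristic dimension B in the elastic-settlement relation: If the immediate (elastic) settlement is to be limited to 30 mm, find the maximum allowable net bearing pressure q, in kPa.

S_e = q·B·(1−ν²)/E_s · I_f  ⇒  q = S_e·E_s / (B·(1−ν²)·I_f).
q = 0.03 × 51800 / (5.5 × 0.8479 × 1.26) = 264.5 kPa

q ≈ 264 kPa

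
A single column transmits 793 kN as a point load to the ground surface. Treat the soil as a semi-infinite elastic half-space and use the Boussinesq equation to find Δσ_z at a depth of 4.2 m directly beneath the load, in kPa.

Boussinesq vertical stress below a point load on an elastic half-space:
Δσ_z = 3P/(2πz²) · [1 + (r/z)²]^(−5/2)
r/z = 0/4.2 = 0; [1+(r/z)²]^(−5/2) = 1.
Δσ_z = 3×793/(2π×4.2²) × 1 = 21.464 × 1 = 21.46 kPa

Δσ_z ≈ 21.5 kPa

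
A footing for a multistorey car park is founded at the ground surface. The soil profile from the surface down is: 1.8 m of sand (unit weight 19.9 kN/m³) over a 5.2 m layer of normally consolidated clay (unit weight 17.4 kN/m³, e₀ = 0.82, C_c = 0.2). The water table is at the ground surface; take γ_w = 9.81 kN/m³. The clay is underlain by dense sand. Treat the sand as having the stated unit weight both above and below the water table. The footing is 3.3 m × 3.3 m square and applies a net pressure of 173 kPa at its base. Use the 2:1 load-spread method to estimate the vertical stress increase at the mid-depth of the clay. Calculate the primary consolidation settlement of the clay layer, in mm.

Mid-depth of clay below the ground surface: z = 1.8 + 5.2/2 = 4.4 m.
Total vertical stress at mid-clay: σ_v = 19.9×1.8 + 17.4×2.6 = 81.06 kPa.
Pore pressure: u = 9.81×(4.4 − 0) = 43.164 kPa.
Initial effective stress: σ'_0 = σ_v − u = 81.06 − 43.164 = 37.896 kPa.
Stress increase at mid-clay by the 2:1 spreading method:
Δσ = qBL/((B+z)(L+z)) = 173×3.3×3.3/((3.3+4.4)(3.3+4.4)) = 31.776 kPa
Final effective stress: σ'_f = σ'_0 + Δσ = 37.896 + 31.776 = 69.672 kPa.
Normally consolidated clay, so the full stress increment lies on the virgin compression line:
S_c = C_c·H/(1+e₀)·log₁₀(σ'_f/σ'_0) = 0.2×5.2/(1+0.82)×log₁₀(69.672/37.896)
    = 0.57143 × 0.26446 = 0.1511 m

S_c ≈ 151 mm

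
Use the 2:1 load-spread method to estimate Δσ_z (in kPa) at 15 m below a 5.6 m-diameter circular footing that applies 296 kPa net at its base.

Δσ_z ≈ 21.9 kPa

By the 2:1 method the load spreads at 1 horizontal : 2 vertical, so at depth z the loaded area has grown by z in each plan dimension:
Δσ ≈ qD²/(D+z)² = 296×5.6²/(5.6+15)² = 21.874 kPa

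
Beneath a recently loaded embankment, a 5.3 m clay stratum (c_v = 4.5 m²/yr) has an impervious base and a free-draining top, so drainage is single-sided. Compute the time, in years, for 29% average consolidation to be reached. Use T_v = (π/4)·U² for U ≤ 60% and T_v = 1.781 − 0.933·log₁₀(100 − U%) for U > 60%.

Drainage path length: H_d = H = 5.3 m (single drainage).
U ≤ 60%: T_v = (π/4)·U² = (π/4)×0.29² = 0.066052.
t = T_v·H_d²/c_v = 0.066052×5.3²/4.5 = 0.4123 years.

t ≈ 0.412 years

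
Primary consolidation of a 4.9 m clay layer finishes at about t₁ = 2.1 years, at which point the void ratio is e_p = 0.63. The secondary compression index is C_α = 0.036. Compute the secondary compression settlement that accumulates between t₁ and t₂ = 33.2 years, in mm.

Secondary compression: S_s = C_α·H/(1+e_p)·log₁₀(t₂/t₁)
S_s = 0.036×4.9/(1+0.63)×log₁₀(33.2/2.1)
    = 0.1082 × 1.199 = 0.1297 m

S_s ≈ 130 mm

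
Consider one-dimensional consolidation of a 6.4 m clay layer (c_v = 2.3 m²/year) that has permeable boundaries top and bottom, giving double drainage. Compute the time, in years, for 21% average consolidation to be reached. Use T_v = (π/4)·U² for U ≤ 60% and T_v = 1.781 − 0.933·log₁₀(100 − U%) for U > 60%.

t ≈ 0.154 years

Drainage path length: H_d = H/2 = 3.2 m (double drainage).
U ≤ 60%: T_v = (π/4)·U² = (π/4)×0.21² = 0.034636.
t = T_v·H_d²/c_v = 0.034636×3.2²/2.3 = 0.1542 years.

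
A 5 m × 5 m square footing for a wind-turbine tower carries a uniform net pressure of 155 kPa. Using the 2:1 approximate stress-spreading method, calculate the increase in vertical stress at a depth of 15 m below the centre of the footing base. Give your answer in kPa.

Δσ_z ≈ 9.69 kPa

By the 2:1 method the load spreads at 1 horizontal : 2 vertical, so at depth z the loaded area has grown by z in each plan dimension:
Δσ = qBL/((B+z)(L+z)) = 155×5×5/((5+15)(5+15)) = 9.6875 kPa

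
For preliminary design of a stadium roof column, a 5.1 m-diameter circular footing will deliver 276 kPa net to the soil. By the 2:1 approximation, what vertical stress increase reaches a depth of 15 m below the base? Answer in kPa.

By the 2:1 method the load spreads at 1 horizontal : 2 vertical, so at depth z the loaded area has grown by z in each plan dimension:
Δσ ≈ qD²/(D+z)² = 276×5.1²/(5.1+15)² = 17.769 kPa

Δσ_z ≈ 17.8 kPa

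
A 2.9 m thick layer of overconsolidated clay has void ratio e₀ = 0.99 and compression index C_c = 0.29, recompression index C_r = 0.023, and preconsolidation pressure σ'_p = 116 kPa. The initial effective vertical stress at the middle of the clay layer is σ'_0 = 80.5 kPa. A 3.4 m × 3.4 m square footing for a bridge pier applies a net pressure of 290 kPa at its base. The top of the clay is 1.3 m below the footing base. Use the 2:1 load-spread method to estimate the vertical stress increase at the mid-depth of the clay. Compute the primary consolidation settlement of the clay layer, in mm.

S_c ≈ 74.5 mm

Mid-depth of clay below the footing base: z = 1.3 + 2.9/2 = 2.75 m.
Stress increase at mid-clay by the 2:1 spreading method:
Δσ = qBL/((B+z)(L+z)) = 290×3.4×3.4/((3.4+2.75)(3.4+2.75)) = 88.635 kPa
Final effective stress: σ'_f = 80.5 + 88.635 = 169.13 kPa.
σ'_f = 169.13 > σ'_p = 116 kPa, so the stress path crosses the preconsolidation pressure — recompression up to σ'_p, then virgin compression beyond:
S_c = H/(1+e₀)·[C_r·log₁₀(σ'_p/σ'_0) + C_c·log₁₀(σ'_f/σ'_p)]
    = 2.9/1.99 × [0.023×log₁₀(116/80.5) + 0.29×log₁₀(169.13/116)]
    = 1.4573 × [0.0036492 + 0.047491] = 0.07453 m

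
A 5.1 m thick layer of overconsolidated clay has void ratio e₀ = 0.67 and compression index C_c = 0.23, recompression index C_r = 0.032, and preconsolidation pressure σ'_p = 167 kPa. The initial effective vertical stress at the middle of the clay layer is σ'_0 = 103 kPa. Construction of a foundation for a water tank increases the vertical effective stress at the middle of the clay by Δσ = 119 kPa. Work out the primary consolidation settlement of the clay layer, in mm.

Final effective stress: σ'_f = 103 + 119 = 222 kPa.
σ'_f = 222 > σ'_p = 167 kPa, so the stress path crosses the preconsolidation pressure — recompression up to σ'_p, then virgin compression beyond:
S_c = H/(1+e₀)·[C_r·log₁₀(σ'_p/σ'_0) + C_c·log₁₀(σ'_f/σ'_p)]
    = 5.1/1.67 × [0.032×log₁₀(167/103) + 0.23×log₁₀(222/167)]
    = 3.0539 × [0.0067161 + 0.028436] = 0.1074 m

S_c ≈ 107 mm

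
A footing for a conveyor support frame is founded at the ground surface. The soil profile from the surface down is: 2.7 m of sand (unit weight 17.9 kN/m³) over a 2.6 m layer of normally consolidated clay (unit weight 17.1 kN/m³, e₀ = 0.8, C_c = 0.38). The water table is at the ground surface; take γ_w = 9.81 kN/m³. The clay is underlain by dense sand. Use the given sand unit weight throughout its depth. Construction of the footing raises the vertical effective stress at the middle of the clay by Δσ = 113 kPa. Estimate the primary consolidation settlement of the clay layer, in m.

Mid-depth of clay below the ground surface: z = 2.7 + 2.6/2 = 4 m.
Total vertical stress at mid-clay: σ_v = 17.9×2.7 + 17.1×1.3 = 70.56 kPa.
Pore pressure: u = 9.81×(4 − 0) = 39.24 kPa.
Initial effective stress: σ'_0 = σ_v − u = 70.56 − 39.24 = 31.32 kPa.
Final effective stress: σ'_f = σ'_0 + Δσ = 31.32 + 113 = 144.32 kPa.
Normally consolidated clay, so the full stress increment lies on the virgin compression line:
S_c = C_c·H/(1+e₀)·log₁₀(σ'_f/σ'_0) = 0.38×2.6/(1+0.8)×log₁₀(144.32/31.32)
    = 0.54889 × 0.6635 = 0.3642 m

S_c ≈ 0.364 m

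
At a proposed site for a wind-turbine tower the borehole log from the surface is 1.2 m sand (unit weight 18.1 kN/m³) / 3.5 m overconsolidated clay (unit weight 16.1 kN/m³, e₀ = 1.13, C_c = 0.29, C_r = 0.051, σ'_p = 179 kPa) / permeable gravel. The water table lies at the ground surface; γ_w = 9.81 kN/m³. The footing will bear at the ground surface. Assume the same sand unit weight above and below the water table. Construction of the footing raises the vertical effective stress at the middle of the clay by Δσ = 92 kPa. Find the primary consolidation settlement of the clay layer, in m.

S_c ≈ 0.0613 m

Mid-depth of clay below the ground surface: z = 1.2 + 3.5/2 = 2.95 m.
Total vertical stress at mid-clay: σ_v = 18.1×1.2 + 16.1×1.75 = 49.895 kPa.
Pore pressure: u = 9.81×(2.95 − 0) = 28.94 kPa.
Initial effective stress: σ'_0 = σ_v − u = 49.895 − 28.94 = 20.955 kPa.
Final effective stress: σ'_f = 20.955 + 92 = 112.95 kPa.
σ'_f = 112.95 ≤ σ'_p = 179 kPa, so the clay remains overconsolidated and only the recompression index applies:
S_c = C_r·H/(1+e₀)·log₁₀(σ'_f/σ'_0) = 0.051×3.5/2.13×log₁₀(112.95/20.955)
    = 0.083803 × 0.7316 = 0.06131 m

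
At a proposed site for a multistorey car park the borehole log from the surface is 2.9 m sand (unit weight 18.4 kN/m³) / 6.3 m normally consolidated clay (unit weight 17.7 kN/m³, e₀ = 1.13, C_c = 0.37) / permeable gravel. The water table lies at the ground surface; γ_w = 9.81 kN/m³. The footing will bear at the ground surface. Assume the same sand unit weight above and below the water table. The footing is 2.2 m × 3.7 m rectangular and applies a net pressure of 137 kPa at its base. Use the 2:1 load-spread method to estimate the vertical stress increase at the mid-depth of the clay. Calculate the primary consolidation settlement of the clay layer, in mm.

Mid-depth of clay below the ground surface: z = 2.9 + 6.3/2 = 6.05 m.
Total vertical stress at mid-clay: σ_v = 18.4×2.9 + 17.7×3.15 = 109.11 kPa.
Pore pressure: u = 9.81×(6.05 − 0) = 59.351 kPa.
Initial effective stress: σ'_0 = σ_v − u = 109.11 − 59.351 = 49.759 kPa.
Stress increase at mid-clay by the 2:1 spreading method:
Δσ = qBL/((B+z)(L+z)) = 137×2.2×3.7/((2.2+6.05)(3.7+6.05)) = 13.864 kPa
Final effective stress: σ'_f = σ'_0 + Δσ = 49.759 + 13.864 = 63.623 kPa.
Normally consolidated clay, so the full stress increment lies on the virgin compression line:
S_c = C_c·H/(1+e₀)·log₁₀(σ'_f/σ'_0) = 0.37×6.3/(1+1.13)×log₁₀(63.623/49.759)
    = 1.0944 × 0.10674 = 0.1168 m

S_c ≈ 117 mm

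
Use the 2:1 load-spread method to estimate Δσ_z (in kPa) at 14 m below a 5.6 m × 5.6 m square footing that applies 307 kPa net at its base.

Δσ_z ≈ 25.1 kPa

By the 2:1 method the load spreads at 1 horizontal : 2 vertical, so at depth z the loaded area has grown by z in each plan dimension:
Δσ = qBL/((B+z)(L+z)) = 307×5.6×5.6/((5.6+14)(5.6+14)) = 25.061 kPa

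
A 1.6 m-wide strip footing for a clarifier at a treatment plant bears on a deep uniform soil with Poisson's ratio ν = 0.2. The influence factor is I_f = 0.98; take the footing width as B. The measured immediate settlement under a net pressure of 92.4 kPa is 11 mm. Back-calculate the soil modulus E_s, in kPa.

E_s ≈ 12600 kPa

S_e = q·B·(1−ν²)/E_s · I_f  ⇒  E_s = q·B·(1−ν²)·I_f / S_e.
E_s = 92.4 × 1.6 × 0.96 × 0.98 / 0.011 = 12640 kPa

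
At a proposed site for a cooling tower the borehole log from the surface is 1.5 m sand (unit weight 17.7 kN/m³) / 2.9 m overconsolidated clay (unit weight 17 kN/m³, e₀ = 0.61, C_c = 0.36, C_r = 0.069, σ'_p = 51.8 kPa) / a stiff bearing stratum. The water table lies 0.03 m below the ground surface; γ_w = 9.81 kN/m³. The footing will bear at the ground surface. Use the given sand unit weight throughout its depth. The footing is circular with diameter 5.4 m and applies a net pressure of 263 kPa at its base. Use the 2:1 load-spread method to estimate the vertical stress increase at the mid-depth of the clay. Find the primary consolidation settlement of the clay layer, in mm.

S_c ≈ 309 mm

Mid-depth of clay below the ground surface: z = 1.5 + 2.9/2 = 2.95 m.
Total vertical stress at mid-clay: σ_v = 17.7×1.5 + 17×1.45 = 51.2 kPa.
Pore pressure: u = 9.81×(2.95 − 0.03) = 28.645 kPa.
Initial effective stress: σ'_0 = σ_v − u = 51.2 − 28.645 = 22.555 kPa.
Stress increase at mid-clay by the 2:1 spreading method:
Δσ ≈ qD²/(D+z)² = 263×5.4²/(5.4+2.95)² = 109.99 kPa
Final effective stress: σ'_f = 22.555 + 109.99 = 132.54 kPa.
σ'_f = 132.54 > σ'_p = 51.8 kPa, so the stress path crosses the preconsolidation pressure — recompression up to σ'_p, then virgin compression beyond:
S_c = H/(1+e₀)·[C_r·log₁₀(σ'_p/σ'_0) + C_c·log₁₀(σ'_f/σ'_p)]
    = 2.9/1.61 × [0.069×log₁₀(51.8/22.555) + 0.36×log₁₀(132.54/51.8)]
    = 1.8012 × [0.024915 + 0.14689] = 0.3095 m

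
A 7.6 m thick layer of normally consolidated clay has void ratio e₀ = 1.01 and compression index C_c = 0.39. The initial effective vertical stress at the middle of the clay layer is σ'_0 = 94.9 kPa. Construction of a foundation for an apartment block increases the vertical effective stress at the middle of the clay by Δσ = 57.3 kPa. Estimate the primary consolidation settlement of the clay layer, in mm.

S_c ≈ 303 mm

Final effective stress: σ'_f = σ'_0 + Δσ = 94.9 + 57.3 = 152.2 kPa.
Normally consolidated clay, so the full stress increment lies on the virgin compression line:
S_c = C_c·H/(1+e₀)·log₁₀(σ'_f/σ'_0) = 0.39×7.6/(1+1.01)×log₁₀(152.2/94.9)
    = 1.4746 × 0.20515 = 0.3025 m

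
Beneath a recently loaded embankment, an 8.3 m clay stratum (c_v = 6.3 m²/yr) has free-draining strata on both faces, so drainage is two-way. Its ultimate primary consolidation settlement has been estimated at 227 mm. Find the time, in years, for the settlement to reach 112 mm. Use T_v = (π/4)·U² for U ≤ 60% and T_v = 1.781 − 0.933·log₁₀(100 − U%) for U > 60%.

Drainage path length: H_d = H/2 = 4.15 m (double drainage).
U = S(t)/S_ult = 112/227 = 0.4934.
U ≤ 60%: T_v = (π/4)·U² = (π/4)×0.49339² = 0.19119.
t = T_v·H_d²/c_v = 0.19119×4.15²/6.3 = 0.5227 years.

t ≈ 0.523 years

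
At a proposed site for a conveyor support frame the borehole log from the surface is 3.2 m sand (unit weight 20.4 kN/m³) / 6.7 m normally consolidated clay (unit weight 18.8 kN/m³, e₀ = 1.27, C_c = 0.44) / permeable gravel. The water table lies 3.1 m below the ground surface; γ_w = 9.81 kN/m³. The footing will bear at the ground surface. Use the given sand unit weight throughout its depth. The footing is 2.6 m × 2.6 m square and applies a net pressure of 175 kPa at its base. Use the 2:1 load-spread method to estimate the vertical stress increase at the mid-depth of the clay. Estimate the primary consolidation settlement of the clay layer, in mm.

S_c ≈ 78.7 mm

Mid-depth of clay below the ground surface: z = 3.2 + 6.7/2 = 6.55 m.
Total vertical stress at mid-clay: σ_v = 20.4×3.2 + 18.8×3.35 = 128.26 kPa.
Pore pressure: u = 9.81×(6.55 − 3.1) = 33.845 kPa.
Initial effective stress: σ'_0 = σ_v − u = 128.26 − 33.845 = 94.415 kPa.
Stress increase at mid-clay by the 2:1 spreading method:
Δσ = qBL/((B+z)(L+z)) = 175×2.6×2.6/((2.6+6.55)(2.6+6.55)) = 14.13 kPa
Final effective stress: σ'_f = σ'_0 + Δσ = 94.415 + 14.13 = 108.55 kPa.
Normally consolidated clay, so the full stress increment lies on the virgin compression line:
S_c = C_c·H/(1+e₀)·log₁₀(σ'_f/σ'_0) = 0.44×6.7/(1+1.27)×log₁₀(108.55/94.415)
    = 1.2987 × 0.060589 = 0.07869 m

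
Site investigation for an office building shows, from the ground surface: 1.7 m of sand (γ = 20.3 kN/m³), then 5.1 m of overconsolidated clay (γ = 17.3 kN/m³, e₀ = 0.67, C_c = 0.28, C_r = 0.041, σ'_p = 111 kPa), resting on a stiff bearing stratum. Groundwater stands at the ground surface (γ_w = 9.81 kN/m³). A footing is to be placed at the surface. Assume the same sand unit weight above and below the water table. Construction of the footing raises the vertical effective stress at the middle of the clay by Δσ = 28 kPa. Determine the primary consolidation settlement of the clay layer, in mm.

Mid-depth of clay below the ground surface: z = 1.7 + 5.1/2 = 4.25 m.
Total vertical stress at mid-clay: σ_v = 20.3×1.7 + 17.3×2.55 = 78.625 kPa.
Pore pressure: u = 9.81×(4.25 − 0) = 41.693 kPa.
Initial effective stress: σ'_0 = σ_v − u = 78.625 − 41.693 = 36.932 kPa.
Final effective stress: σ'_f = 36.932 + 28 = 64.932 kPa.
σ'_f = 64.932 ≤ σ'_p = 111 kPa, so the clay remains overconsolidated and only the recompression index applies:
S_c = C_r·H/(1+e₀)·log₁₀(σ'_f/σ'_0) = 0.041×5.1/1.67×log₁₀(64.932/36.932)
    = 0.12521 × 0.24506 = 0.03068 m

S_c ≈ 30.7 mm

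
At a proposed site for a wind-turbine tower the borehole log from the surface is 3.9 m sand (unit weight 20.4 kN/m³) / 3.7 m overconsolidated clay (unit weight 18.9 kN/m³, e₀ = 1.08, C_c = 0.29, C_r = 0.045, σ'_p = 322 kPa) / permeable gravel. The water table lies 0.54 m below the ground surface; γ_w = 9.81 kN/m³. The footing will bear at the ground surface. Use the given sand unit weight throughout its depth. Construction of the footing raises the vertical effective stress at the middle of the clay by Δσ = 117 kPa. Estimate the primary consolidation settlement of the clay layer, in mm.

Mid-depth of clay below the ground surface: z = 3.9 + 3.7/2 = 5.75 m.
Total vertical stress at mid-clay: σ_v = 20.4×3.9 + 18.9×1.85 = 114.52 kPa.
Pore pressure: u = 9.81×(5.75 − 0.54) = 51.11 kPa.
Initial effective stress: σ'_0 = σ_v − u = 114.52 − 51.11 = 63.41 kPa.
Final effective stress: σ'_f = 63.41 + 117 = 180.41 kPa.
σ'_f = 180.41 ≤ σ'_p = 322 kPa, so the clay remains overconsolidated and only the recompression index applies:
S_c = C_r·H/(1+e₀)·log₁₀(σ'_f/σ'_0) = 0.045×3.7/2.08×log₁₀(180.41/63.41)
    = 0.080046 × 0.4541 = 0.03635 m

S_c ≈ 36.3 mm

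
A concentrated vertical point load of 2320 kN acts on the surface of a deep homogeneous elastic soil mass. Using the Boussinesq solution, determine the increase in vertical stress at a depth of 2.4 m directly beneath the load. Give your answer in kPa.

Δσ_z ≈ 192 kPa

Boussinesq vertical stress below a point load on an elastic half-space:
Δσ_z = 3P/(2πz²) · [1 + (r/z)²]^(−5/2)
r/z = 0/2.4 = 0; [1+(r/z)²]^(−5/2) = 1.
Δσ_z = 3×2320/(2π×2.4²) × 1 = 192.31 × 1 = 192.3 kPa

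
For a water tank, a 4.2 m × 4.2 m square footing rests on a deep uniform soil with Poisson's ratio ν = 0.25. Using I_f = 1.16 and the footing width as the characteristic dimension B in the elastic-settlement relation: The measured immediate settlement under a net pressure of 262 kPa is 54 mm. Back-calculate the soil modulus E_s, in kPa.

S_e = q·B·(1−ν²)/E_s · I_f  ⇒  E_s = q·B·(1−ν²)·I_f / S_e.
E_s = 262 × 4.2 × 0.9375 × 1.16 / 0.054 = 22160 kPa

E_s ≈ 22200 kPa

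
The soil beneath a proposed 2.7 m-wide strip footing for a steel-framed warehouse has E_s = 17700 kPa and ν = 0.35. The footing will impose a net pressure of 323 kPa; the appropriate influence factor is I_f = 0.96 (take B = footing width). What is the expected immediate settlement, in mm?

S_e ≈ 41.5 mm

Immediate (elastic) settlement: S_e = q·B·(1−ν²)/E_s · I_f.
S_e = 323 × 2.7 × (1 − 0.35²) / 17700 × 0.96
    = 323 × 2.7 × 0.8775 / 17700 × 0.96
    = 0.04151 m = 41.51 mm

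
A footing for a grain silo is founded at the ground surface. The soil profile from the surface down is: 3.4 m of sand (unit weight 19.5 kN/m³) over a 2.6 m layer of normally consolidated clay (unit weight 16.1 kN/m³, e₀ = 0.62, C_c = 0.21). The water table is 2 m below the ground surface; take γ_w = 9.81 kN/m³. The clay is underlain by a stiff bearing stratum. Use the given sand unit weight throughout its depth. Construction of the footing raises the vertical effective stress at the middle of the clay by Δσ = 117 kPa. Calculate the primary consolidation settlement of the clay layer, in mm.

S_c ≈ 157 mm

Mid-depth of clay below the ground surface: z = 3.4 + 2.6/2 = 4.7 m.
Total vertical stress at mid-clay: σ_v = 19.5×3.4 + 16.1×1.3 = 87.23 kPa.
Pore pressure: u = 9.81×(4.7 − 2) = 26.487 kPa.
Initial effective stress: σ'_0 = σ_v − u = 87.23 − 26.487 = 60.743 kPa.
Final effective stress: σ'_f = σ'_0 + Δσ = 60.743 + 117 = 177.74 kPa.
Normally consolidated clay, so the full stress increment lies on the virgin compression line:
S_c = C_c·H/(1+e₀)·log₁₀(σ'_f/σ'_0) = 0.21×2.6/(1+0.62)×log₁₀(177.74/60.743)
    = 0.33704 × 0.46629 = 0.1572 m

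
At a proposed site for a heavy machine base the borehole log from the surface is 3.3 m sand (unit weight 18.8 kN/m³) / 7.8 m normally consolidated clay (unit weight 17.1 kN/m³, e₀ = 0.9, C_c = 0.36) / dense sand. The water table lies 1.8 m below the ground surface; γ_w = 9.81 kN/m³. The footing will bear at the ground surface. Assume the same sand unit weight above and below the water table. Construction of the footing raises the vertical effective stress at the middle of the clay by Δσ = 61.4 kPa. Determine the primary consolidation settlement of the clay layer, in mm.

Mid-depth of clay below the ground surface: z = 3.3 + 7.8/2 = 7.2 m.
Total vertical stress at mid-clay: σ_v = 18.8×3.3 + 17.1×3.9 = 128.73 kPa.
Pore pressure: u = 9.81×(7.2 − 1.8) = 52.974 kPa.
Initial effective stress: σ'_0 = σ_v − u = 128.73 − 52.974 = 75.756 kPa.
Final effective stress: σ'_f = σ'_0 + Δσ = 75.756 + 61.4 = 137.16 kPa.
Normally consolidated clay, so the full stress increment lies on the virgin compression line:
S_c = C_c·H/(1+e₀)·log₁₀(σ'_f/σ'_0) = 0.36×7.8/(1+0.9)×log₁₀(137.16/75.756)
    = 1.4779 × 0.25781 = 0.381 m

S_c ≈ 381 mm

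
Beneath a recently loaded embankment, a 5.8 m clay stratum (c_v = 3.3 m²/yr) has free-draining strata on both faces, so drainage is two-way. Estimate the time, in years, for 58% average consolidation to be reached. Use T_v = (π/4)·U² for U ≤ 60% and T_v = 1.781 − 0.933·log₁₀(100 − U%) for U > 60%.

t ≈ 0.673 years

Drainage path length: H_d = H/2 = 2.9 m (double drainage).
U ≤ 60%: T_v = (π/4)·U² = (π/4)×0.58² = 0.26421.
t = T_v·H_d²/c_v = 0.26421×2.9²/3.3 = 0.6733 years.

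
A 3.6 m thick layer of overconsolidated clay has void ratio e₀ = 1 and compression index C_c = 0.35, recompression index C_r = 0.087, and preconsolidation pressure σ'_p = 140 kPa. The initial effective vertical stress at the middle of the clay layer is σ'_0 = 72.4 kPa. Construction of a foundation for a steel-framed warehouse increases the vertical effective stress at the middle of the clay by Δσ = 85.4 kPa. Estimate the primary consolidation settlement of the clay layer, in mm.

Final effective stress: σ'_f = 72.4 + 85.4 = 157.8 kPa.
σ'_f = 157.8 > σ'_p = 140 kPa, so the stress path crosses the preconsolidation pressure — recompression up to σ'_p, then virgin compression beyond:
S_c = H/(1+e₀)·[C_r·log₁₀(σ'_p/σ'_0) + C_c·log₁₀(σ'_f/σ'_p)]
    = 3.6/2 × [0.087×log₁₀(140/72.4) + 0.35×log₁₀(157.8/140)]
    = 1.8 × [0.024916 + 0.018193] = 0.0776 m

S_c ≈ 77.6 mm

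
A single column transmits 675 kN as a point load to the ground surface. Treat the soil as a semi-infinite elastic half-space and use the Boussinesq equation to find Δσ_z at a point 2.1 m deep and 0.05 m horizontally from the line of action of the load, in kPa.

Boussinesq vertical stress below a point load on an elastic half-space:
Δσ_z = 3P/(2πz²) · [1 + (r/z)²]^(−5/2)
r/z = 0.05/2.1 = 0.02381; [1+(r/z)²]^(−5/2) = 0.99858.
Δσ_z = 3×675/(2π×2.1²) × 0.99858 = 73.081 × 0.99858 = 72.98 kPa

Δσ_z ≈ 73 kPa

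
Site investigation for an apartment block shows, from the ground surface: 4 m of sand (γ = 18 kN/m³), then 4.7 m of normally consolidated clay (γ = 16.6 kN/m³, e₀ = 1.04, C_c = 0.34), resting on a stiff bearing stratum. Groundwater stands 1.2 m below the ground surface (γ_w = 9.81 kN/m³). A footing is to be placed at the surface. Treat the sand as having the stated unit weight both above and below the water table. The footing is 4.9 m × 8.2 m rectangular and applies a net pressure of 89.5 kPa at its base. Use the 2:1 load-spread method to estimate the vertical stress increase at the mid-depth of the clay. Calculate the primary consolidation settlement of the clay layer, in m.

Mid-depth of clay below the ground surface: z = 4 + 4.7/2 = 6.35 m.
Total vertical stress at mid-clay: σ_v = 18×4 + 16.6×2.35 = 111.01 kPa.
Pore pressure: u = 9.81×(6.35 − 1.2) = 50.522 kPa.
Initial effective stress: σ'_0 = σ_v − u = 111.01 − 50.522 = 60.488 kPa.
Stress increase at mid-clay by the 2:1 spreading method:
Δσ = qBL/((B+z)(L+z)) = 89.5×4.9×8.2/((4.9+6.35)(8.2+6.35)) = 21.969 kPa
Final effective stress: σ'_f = σ'_0 + Δσ = 60.488 + 21.969 = 82.457 kPa.
Normally consolidated clay, so the full stress increment lies on the virgin compression line:
S_c = C_c·H/(1+e₀)·log₁₀(σ'_f/σ'_0) = 0.34×4.7/(1+1.04)×log₁₀(82.457/60.488)
    = 0.78333 × 0.13456 = 0.1054 m

S_c ≈ 0.105 m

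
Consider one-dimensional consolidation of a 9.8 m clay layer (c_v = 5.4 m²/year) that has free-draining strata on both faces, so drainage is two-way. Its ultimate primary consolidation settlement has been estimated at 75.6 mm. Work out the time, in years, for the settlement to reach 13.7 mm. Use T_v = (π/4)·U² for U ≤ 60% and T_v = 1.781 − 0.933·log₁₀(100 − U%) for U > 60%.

Drainage path length: H_d = H/2 = 4.9 m (double drainage).
U = S(t)/S_ult = 13.7/75.6 = 0.1812.
U ≤ 60%: T_v = (π/4)·U² = (π/4)×0.18122² = 0.025792.
t = T_v·H_d²/c_v = 0.025792×4.9²/5.4 = 0.1147 years.

t ≈ 0.115 years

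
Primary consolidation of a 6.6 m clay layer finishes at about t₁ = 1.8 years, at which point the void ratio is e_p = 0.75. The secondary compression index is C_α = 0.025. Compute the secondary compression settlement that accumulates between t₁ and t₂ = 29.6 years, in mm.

S_s ≈ 115 mm

Secondary compression: S_s = C_α·H/(1+e_p)·log₁₀(t₂/t₁)
S_s = 0.025×6.6/(1+0.75)×log₁₀(29.6/1.8)
    = 0.09429 × 1.216 = 0.1147 m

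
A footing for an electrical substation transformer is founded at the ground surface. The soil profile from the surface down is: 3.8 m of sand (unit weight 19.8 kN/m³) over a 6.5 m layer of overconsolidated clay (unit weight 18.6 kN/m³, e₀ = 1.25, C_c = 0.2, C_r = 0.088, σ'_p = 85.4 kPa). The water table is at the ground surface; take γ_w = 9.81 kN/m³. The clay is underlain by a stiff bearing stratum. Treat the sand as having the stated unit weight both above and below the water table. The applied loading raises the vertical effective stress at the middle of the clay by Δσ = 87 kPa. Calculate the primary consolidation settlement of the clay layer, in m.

Mid-depth of clay below the ground surface: z = 3.8 + 6.5/2 = 7.05 m.
Total vertical stress at mid-clay: σ_v = 19.8×3.8 + 18.6×3.25 = 135.69 kPa.
Pore pressure: u = 9.81×(7.05 − 0) = 69.16 kPa.
Initial effective stress: σ'_0 = σ_v − u = 135.69 − 69.16 = 66.53 kPa.
Final effective stress: σ'_f = 66.53 + 87 = 153.53 kPa.
σ'_f = 153.53 > σ'_p = 85.4 kPa, so the stress path crosses the preconsolidation pressure — recompression up to σ'_p, then virgin compression beyond:
S_c = H/(1+e₀)·[C_r·log₁₀(σ'_p/σ'_0) + C_c·log₁₀(σ'_f/σ'_p)]
    = 6.5/2.25 × [0.088×log₁₀(85.4/66.53) + 0.2×log₁₀(153.53/85.4)]
    = 2.8889 × [0.0095428 + 0.050947] = 0.1747 m

S_c ≈ 0.175 m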